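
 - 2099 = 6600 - 8699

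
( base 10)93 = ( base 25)3i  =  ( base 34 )2p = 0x5D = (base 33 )2r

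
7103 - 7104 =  -1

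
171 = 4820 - 4649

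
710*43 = 30530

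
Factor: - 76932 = - 2^2*3^2*2137^1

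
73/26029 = 73/26029 = 0.00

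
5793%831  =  807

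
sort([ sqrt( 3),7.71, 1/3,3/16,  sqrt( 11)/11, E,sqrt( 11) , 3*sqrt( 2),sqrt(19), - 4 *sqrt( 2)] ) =[ - 4*sqrt( 2),3/16, sqrt( 11) /11,1/3,sqrt( 3),E,sqrt (11), 3*sqrt( 2),sqrt( 19),7.71] 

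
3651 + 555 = 4206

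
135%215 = 135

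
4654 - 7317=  - 2663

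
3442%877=811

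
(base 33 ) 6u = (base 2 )11100100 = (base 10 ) 228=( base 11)198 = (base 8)344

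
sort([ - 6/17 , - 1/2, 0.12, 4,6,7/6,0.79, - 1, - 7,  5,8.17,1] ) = [ - 7, - 1,- 1/2,-6/17, 0.12,  0.79, 1,7/6,4,5, 6 , 8.17]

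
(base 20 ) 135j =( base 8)22147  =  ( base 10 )9319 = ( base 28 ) BON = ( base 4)2101213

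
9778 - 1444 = 8334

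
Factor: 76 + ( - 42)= 34= 2^1*17^1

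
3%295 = 3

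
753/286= 2  +  181/286 = 2.63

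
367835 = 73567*5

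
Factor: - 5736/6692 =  - 2^1*3^1*7^( - 1 )= -  6/7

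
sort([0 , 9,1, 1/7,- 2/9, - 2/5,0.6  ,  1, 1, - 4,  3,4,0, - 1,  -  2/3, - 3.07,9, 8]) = [ -4,-3.07, - 1,-2/3, - 2/5, - 2/9, 0,0,  1/7, 0.6 , 1, 1, 1, 3, 4, 8, 9, 9 ] 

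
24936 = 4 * 6234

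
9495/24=395+5/8 = 395.62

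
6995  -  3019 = 3976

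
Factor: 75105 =3^2*5^1*1669^1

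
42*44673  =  1876266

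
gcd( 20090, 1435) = 1435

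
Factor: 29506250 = 2^1*5^5 * 4721^1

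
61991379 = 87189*711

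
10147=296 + 9851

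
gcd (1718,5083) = 1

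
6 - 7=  - 1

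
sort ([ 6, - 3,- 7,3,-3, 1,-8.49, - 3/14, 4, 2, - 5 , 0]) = [-8.49,-7,  -  5, - 3,  -  3,-3/14, 0 , 1, 2, 3, 4, 6] 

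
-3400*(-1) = 3400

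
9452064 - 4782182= 4669882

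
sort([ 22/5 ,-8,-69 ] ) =[ - 69, - 8, 22/5 ] 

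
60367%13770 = 5287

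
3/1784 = 3/1784 = 0.00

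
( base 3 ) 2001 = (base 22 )2B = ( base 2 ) 110111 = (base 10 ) 55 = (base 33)1M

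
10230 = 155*66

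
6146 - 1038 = 5108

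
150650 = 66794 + 83856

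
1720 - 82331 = - 80611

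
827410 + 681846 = 1509256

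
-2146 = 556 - 2702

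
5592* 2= 11184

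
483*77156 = 37266348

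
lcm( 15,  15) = 15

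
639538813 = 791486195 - 151947382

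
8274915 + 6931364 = 15206279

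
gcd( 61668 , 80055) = 27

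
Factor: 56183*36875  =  2071748125 = 5^4*19^1*59^1 *2957^1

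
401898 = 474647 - 72749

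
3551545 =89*39905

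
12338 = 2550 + 9788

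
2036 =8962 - 6926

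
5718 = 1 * 5718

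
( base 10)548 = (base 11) 459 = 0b1000100100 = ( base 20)178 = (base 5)4143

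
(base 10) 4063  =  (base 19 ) b4g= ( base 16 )fdf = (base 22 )88F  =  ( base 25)6CD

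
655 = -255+910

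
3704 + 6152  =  9856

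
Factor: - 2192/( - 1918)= 2^3*7^(- 1) = 8/7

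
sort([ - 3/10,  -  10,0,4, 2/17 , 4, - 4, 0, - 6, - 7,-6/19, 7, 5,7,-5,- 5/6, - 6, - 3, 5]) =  [ - 10,  -  7,  -  6, - 6, - 5, - 4, - 3,-5/6, - 6/19,  -  3/10, 0, 0,2/17, 4, 4, 5,5, 7 , 7 ]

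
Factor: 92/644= 1/7 = 7^( - 1)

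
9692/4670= 2+176/2335 = 2.08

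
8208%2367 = 1107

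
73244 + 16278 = 89522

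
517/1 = 517= 517.00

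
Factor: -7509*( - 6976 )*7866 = 412042978944 = 2^7*3^3*19^1*23^1*109^1*2503^1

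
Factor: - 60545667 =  - 3^1 * 7^1*13^1*227^1*977^1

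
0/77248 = 0 = 0.00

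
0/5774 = 0 = 0.00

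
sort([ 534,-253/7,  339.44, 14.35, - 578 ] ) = [ - 578,-253/7, 14.35, 339.44, 534] 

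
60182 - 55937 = 4245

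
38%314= 38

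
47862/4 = 11965 + 1/2 =11965.50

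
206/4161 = 206/4161 = 0.05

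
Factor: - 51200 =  - 2^11*5^2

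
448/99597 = 448/99597= 0.00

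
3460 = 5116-1656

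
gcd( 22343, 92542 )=1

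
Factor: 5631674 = 2^1*  53^1*53129^1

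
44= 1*44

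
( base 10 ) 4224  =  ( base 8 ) 10200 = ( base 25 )6io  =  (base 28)5ao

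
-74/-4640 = 37/2320 =0.02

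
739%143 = 24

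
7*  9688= 67816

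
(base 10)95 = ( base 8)137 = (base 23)43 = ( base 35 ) 2p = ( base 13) 74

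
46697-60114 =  - 13417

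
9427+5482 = 14909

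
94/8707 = 94/8707= 0.01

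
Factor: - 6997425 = - 3^1 * 5^2 * 79^1*1181^1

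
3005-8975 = -5970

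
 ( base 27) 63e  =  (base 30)4st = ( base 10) 4469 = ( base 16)1175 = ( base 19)c74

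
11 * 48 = 528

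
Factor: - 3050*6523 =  - 2^1*5^2*11^1*61^1*593^1= - 19895150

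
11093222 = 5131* 2162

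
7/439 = 7/439 = 0.02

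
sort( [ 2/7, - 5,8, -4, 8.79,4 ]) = [ - 5, -4,2/7,4, 8,8.79] 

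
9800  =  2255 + 7545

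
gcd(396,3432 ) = 132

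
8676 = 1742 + 6934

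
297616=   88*3382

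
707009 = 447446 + 259563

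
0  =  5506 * 0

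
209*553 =115577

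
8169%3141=1887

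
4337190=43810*99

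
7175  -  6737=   438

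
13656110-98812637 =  - 85156527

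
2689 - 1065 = 1624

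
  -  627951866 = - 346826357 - 281125509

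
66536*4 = 266144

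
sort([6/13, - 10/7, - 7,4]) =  [ - 7, - 10/7,6/13, 4] 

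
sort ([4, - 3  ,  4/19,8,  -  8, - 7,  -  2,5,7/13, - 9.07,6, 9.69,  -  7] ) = [ - 9.07,  -  8 , -7,-7, - 3,- 2,4/19, 7/13,4, 5, 6, 8,9.69]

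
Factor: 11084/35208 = 2^( - 1) * 3^(  -  3)*17^1 = 17/54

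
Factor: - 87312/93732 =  - 2^2*17^1*73^(- 1 ) = -  68/73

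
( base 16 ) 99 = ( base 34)4H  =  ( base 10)153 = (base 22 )6l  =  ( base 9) 180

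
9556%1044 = 160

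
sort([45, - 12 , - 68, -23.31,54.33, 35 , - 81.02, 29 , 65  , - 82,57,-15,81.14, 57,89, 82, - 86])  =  [ - 86 , - 82, - 81.02, - 68,  -  23.31, - 15,  -  12,29,35  ,  45,  54.33,57, 57, 65,81.14,82,89 ]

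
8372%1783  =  1240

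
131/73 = 1 + 58/73= 1.79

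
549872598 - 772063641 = - 222191043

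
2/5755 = 2/5755 = 0.00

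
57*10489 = 597873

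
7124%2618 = 1888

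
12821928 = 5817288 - -7004640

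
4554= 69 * 66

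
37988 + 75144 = 113132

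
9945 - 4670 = 5275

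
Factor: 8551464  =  2^3*3^1*356311^1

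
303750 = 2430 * 125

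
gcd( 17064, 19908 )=2844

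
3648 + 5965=9613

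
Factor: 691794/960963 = 2^1 * 3^2*19^(-1)*557^1*733^( - 1)  =  10026/13927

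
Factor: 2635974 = 2^1*3^2 * 11^1*13313^1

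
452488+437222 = 889710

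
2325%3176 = 2325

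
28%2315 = 28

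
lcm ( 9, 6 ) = 18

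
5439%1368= 1335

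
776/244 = 3 + 11/61 = 3.18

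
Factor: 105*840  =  2^3*3^2*5^2*7^2 = 88200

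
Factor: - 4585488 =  - 2^4 * 3^1*95531^1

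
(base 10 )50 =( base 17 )2g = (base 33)1H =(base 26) 1o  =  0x32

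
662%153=50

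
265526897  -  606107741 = -340580844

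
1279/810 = 1 + 469/810 = 1.58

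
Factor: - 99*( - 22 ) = 2^1*  3^2*11^2 =2178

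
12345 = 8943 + 3402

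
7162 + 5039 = 12201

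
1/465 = 1/465 = 0.00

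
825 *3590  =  2961750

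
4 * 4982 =19928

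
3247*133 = 431851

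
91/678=91/678 = 0.13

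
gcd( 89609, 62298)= 1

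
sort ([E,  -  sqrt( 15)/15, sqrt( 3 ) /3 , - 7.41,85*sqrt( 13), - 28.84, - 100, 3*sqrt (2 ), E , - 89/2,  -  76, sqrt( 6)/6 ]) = [-100, - 76,-89/2, - 28.84 , - 7.41, -sqrt ( 15 ) /15,sqrt( 6 ) /6,sqrt( 3 ) /3,E, E, 3*sqrt( 2 ), 85 * sqrt( 13 )]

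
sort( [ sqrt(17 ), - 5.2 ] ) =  [-5.2, sqrt(17)]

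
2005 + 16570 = 18575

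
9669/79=122 +31/79 =122.39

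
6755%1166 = 925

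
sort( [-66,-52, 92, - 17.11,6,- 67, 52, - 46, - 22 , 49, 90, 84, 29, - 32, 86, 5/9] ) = [ - 67, - 66, - 52 , - 46, - 32, - 22,-17.11, 5/9, 6, 29, 49,52,84, 86,90,92]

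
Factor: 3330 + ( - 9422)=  - 6092=-  2^2 * 1523^1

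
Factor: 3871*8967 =3^1*7^4*61^1*79^1= 34711257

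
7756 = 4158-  - 3598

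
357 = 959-602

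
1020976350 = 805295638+215680712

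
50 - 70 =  - 20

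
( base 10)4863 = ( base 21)b0c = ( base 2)1001011111111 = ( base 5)123423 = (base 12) 2993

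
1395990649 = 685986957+710003692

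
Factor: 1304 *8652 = 11282208=2^5*3^1 * 7^1*103^1*163^1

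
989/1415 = 989/1415 = 0.70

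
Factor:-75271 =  - 7^1*10753^1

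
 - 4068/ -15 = 271 + 1/5 =271.20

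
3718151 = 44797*83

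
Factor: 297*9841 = 2922777 = 3^3*11^1*13^1*757^1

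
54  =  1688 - 1634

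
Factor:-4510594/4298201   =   -2^1*11^1*199^( - 1) *421^1*487^1 * 21599^(-1) 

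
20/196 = 5/49 = 0.10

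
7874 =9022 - 1148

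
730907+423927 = 1154834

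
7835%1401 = 830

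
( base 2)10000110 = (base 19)71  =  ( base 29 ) 4i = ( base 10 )134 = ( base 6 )342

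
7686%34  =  2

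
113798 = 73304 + 40494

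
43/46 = 43/46 =0.93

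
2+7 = 9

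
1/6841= 1/6841 = 0.00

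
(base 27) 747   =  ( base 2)1010001100010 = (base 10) 5218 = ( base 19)E8C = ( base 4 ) 1101202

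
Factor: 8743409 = 8743409^1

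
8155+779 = 8934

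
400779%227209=173570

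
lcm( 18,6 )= 18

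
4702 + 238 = 4940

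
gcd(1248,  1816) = 8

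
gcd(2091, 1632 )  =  51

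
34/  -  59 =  - 1+25/59 = -  0.58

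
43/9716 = 43/9716 = 0.00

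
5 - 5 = 0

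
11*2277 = 25047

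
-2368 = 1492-3860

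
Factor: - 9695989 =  -181^1*53569^1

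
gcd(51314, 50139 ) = 1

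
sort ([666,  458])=[ 458,666 ]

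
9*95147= 856323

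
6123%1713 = 984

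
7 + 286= 293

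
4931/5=986 + 1/5 = 986.20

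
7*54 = 378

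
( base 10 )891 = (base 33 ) R0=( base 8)1573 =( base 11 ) 740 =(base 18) 2D9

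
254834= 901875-647041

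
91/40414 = 91/40414=0.00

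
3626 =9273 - 5647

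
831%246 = 93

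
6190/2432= 2 + 663/1216=2.55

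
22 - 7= 15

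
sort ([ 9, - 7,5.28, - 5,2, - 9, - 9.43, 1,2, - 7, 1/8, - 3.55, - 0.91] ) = [ - 9.43, - 9, - 7, - 7, - 5, - 3.55, - 0.91,1/8,1,  2, 2,  5.28, 9]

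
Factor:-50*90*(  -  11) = 49500 = 2^2*3^2 *5^3*11^1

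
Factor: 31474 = 2^1*15737^1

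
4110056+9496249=13606305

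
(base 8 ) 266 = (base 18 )a2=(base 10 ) 182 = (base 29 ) 68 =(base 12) 132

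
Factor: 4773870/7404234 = 795645/1234039=3^2*5^1*17681^1*1234039^( - 1)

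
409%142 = 125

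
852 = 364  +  488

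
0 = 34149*0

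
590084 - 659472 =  - 69388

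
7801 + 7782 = 15583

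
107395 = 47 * 2285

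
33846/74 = 457+ 14/37 = 457.38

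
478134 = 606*789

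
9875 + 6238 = 16113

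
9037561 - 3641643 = 5395918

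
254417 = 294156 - 39739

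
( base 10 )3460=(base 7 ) 13042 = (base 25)5da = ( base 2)110110000100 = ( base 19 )9B2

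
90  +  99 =189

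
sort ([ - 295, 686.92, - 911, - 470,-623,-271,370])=[ - 911, - 623, - 470,-295, - 271, 370,686.92]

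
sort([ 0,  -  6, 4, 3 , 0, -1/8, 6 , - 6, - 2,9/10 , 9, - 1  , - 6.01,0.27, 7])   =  [  -  6.01 ,-6, - 6, - 2, - 1, - 1/8,0,  0,0.27, 9/10, 3,4,6 , 7, 9]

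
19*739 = 14041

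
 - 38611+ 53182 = 14571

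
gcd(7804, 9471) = 1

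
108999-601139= -492140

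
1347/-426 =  -449/142 = - 3.16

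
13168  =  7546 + 5622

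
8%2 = 0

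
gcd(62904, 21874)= 2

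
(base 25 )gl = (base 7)1141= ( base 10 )421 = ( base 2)110100101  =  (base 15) 1d1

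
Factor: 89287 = 11^1 * 8117^1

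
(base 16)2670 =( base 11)7436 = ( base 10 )9840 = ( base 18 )1c6c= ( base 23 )IDJ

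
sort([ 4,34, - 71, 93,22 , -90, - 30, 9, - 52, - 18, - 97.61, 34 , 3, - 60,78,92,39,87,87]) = [ - 97.61, - 90, - 71, - 60,- 52, - 30,-18,3,4,9,22,34,34, 39,78,87,87,92,93]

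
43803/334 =43803/334 =131.15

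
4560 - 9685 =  - 5125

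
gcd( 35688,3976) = 8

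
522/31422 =87/5237 = 0.02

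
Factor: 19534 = 2^1*9767^1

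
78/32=39/16 = 2.44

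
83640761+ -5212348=78428413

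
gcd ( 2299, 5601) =1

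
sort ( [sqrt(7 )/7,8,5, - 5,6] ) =[-5,sqrt(7 ) /7,5,6,8 ] 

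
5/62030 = 1/12406 = 0.00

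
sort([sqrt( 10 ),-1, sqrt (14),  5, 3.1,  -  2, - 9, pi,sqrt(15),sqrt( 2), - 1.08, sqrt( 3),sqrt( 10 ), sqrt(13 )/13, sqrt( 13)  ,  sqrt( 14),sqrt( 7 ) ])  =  [ - 9, - 2, - 1.08, - 1,sqrt( 13)/13,sqrt( 2 ), sqrt( 3), sqrt( 7 ),3.1, pi,sqrt(10 ), sqrt(10),sqrt( 13 ), sqrt( 14),  sqrt( 14),sqrt( 15), 5 ]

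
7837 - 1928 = 5909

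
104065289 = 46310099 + 57755190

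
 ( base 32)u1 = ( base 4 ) 33001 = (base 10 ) 961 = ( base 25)1db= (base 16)3C1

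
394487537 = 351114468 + 43373069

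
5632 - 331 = 5301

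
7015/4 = 7015/4 =1753.75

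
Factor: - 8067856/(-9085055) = 2^4*5^( - 1)*7^ ( - 1)*17^(- 1)*19^1*15269^(-1)*26539^1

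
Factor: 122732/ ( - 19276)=-79^(- 1 )*503^1= - 503/79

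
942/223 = 4 + 50/223 = 4.22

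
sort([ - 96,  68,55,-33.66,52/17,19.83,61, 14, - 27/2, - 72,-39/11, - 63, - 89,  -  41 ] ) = [ - 96, -89, - 72, - 63, - 41, - 33.66, - 27/2, - 39/11, 52/17,14,19.83, 55,61,68]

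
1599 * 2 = 3198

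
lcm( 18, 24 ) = 72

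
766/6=383/3  =  127.67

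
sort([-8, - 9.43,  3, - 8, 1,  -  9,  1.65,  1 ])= [ - 9.43, - 9, - 8, - 8,1, 1, 1.65, 3]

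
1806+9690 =11496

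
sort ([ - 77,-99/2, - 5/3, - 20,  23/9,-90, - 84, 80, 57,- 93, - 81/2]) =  [-93,- 90, - 84, - 77,-99/2,  -  81/2, - 20 , - 5/3,  23/9, 57,80 ]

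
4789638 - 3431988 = 1357650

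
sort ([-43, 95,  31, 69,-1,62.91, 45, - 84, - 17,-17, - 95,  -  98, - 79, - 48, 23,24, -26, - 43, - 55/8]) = [ - 98, - 95, - 84, - 79,  -  48, - 43, - 43,-26, - 17, - 17, - 55/8 ,-1, 23,24, 31,45,62.91,  69, 95]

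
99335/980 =19867/196 =101.36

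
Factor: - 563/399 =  - 3^( - 1 )*7^ (-1)*19^( - 1) * 563^1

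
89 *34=3026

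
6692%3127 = 438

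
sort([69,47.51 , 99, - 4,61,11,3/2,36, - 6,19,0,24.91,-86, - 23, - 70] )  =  [ - 86, - 70,-23,-6, - 4,0,3/2 , 11,19,24.91, 36,  47.51, 61,69, 99 ]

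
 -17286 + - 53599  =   - 70885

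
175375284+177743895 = 353119179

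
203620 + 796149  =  999769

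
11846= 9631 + 2215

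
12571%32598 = 12571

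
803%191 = 39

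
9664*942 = 9103488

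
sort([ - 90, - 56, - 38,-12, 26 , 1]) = [ - 90, - 56, - 38, - 12, 1, 26] 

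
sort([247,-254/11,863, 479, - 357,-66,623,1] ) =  [ - 357, - 66, - 254/11,1,247,479, 623,863]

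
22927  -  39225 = -16298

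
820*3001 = 2460820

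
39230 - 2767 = 36463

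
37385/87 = 37385/87 =429.71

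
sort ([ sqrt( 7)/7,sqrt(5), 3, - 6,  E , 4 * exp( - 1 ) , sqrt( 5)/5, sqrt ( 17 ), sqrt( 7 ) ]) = [ - 6,sqrt(7) /7, sqrt( 5 )/5,4*exp( -1 ),sqrt(5) , sqrt(7 ),E, 3, sqrt(17 )]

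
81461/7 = 11637+2/7 =11637.29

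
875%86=15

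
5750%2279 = 1192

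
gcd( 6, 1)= 1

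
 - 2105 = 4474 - 6579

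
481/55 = 481/55 = 8.75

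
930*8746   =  8133780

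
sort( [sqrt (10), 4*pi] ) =[ sqrt( 10),4*pi ] 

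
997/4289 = 997/4289=0.23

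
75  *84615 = 6346125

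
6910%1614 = 454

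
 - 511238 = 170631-681869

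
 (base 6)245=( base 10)101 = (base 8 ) 145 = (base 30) 3B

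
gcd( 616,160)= 8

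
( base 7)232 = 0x79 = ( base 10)121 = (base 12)a1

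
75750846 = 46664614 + 29086232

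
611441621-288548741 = 322892880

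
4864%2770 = 2094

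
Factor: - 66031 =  - 7^1 * 9433^1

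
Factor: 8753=8753^1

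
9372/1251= 3124/417= 7.49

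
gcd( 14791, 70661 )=1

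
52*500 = 26000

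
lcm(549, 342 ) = 20862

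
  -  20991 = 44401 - 65392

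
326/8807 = 326/8807 = 0.04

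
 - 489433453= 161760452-651193905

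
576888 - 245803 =331085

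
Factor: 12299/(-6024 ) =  - 49/24=   - 2^(- 3)*3^( - 1 )*7^2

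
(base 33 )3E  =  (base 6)305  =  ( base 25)4d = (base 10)113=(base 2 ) 1110001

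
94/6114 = 47/3057 = 0.02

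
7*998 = 6986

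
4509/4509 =1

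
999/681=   333/227= 1.47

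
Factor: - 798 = -2^1*3^1* 7^1 * 19^1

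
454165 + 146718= 600883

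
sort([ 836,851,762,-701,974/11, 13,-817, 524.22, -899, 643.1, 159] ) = [- 899,  -  817,  -  701, 13, 974/11,159, 524.22, 643.1,  762,836 , 851]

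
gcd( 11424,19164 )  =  12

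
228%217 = 11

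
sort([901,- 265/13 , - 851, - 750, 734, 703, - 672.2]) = [ - 851,-750, - 672.2,-265/13, 703,  734,901 ]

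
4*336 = 1344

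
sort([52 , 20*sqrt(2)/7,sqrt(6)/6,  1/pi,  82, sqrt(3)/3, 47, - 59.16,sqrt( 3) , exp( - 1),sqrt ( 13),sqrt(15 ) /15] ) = [ - 59.16, sqrt( 15 ) /15, 1/pi , exp ( - 1),  sqrt( 6 ) /6, sqrt(3 )/3,sqrt ( 3 ),  sqrt(13),20*sqrt (2)/7,  47,52 , 82 ] 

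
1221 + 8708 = 9929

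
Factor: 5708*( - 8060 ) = -46006480 = - 2^4*5^1 * 13^1*31^1*1427^1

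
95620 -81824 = 13796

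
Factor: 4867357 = 11^1*442487^1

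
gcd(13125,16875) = 1875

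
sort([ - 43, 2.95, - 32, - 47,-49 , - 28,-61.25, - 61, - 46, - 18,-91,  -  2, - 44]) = [ -91 , - 61.25, - 61,  -  49, - 47, - 46, - 44, - 43, - 32, - 28, - 18 ,-2,2.95 ] 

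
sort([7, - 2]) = [- 2, 7]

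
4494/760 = 5 + 347/380 = 5.91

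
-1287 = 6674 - 7961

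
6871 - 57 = 6814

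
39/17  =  39/17 = 2.29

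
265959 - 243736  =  22223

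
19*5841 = 110979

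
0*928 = 0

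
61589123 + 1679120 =63268243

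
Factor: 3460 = 2^2 * 5^1*173^1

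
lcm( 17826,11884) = 35652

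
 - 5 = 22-27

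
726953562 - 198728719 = 528224843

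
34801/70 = 497 + 11/70   =  497.16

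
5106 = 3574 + 1532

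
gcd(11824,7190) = 2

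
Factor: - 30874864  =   - 2^4*47^1* 41057^1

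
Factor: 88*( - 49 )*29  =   - 125048 = - 2^3 * 7^2*11^1 *29^1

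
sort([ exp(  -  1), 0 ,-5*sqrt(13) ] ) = [-5*sqrt ( 13), 0 , exp( - 1) ] 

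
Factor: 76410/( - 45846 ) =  - 5/3 = -  3^( - 1)*5^1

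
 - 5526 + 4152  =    -  1374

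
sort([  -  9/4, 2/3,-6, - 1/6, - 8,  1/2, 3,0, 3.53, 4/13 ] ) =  [ -8, - 6,  -  9/4 , - 1/6, 0,4/13, 1/2,2/3 , 3,3.53 ]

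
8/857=8/857 = 0.01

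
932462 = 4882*191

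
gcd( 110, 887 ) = 1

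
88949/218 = 408 + 5/218=408.02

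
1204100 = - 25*(-48164 ) 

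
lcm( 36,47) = 1692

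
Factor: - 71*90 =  - 6390 = - 2^1*3^2*5^1  *  71^1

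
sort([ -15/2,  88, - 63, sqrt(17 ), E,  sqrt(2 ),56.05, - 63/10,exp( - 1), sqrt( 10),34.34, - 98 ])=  [ - 98, - 63, - 15/2, - 63/10,exp( - 1), sqrt( 2 ) , E,sqrt(10 ),sqrt(17),34.34, 56.05,88 ] 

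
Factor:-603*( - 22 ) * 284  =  2^3*3^2*11^1*67^1*71^1 = 3767544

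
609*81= 49329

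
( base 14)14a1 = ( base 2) 111001010101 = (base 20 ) 939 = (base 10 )3669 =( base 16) E55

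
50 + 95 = 145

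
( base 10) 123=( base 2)1111011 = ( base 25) 4N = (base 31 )3U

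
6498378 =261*24898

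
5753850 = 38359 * 150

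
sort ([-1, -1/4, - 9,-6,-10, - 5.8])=[  -  10, - 9, - 6, - 5.8, - 1, - 1/4]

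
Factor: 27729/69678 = 2^(-1) * 3^1*7^(-2 )*13^1 = 39/98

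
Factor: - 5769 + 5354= - 415 =-5^1*83^1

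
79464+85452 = 164916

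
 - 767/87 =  - 767/87 = - 8.82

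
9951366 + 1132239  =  11083605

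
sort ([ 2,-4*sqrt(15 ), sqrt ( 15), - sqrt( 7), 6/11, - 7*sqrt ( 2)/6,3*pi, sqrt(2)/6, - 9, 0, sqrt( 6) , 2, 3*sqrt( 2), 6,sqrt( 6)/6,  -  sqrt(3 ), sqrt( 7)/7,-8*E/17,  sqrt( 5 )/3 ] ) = [ - 4*sqrt ( 15),-9 ,-sqrt( 7),-sqrt(3), - 7*sqrt(2)/6, - 8*E/17, 0, sqrt ( 2 )/6, sqrt (7 )/7,sqrt( 6)/6, 6/11,sqrt(5)/3,2, 2,sqrt( 6) , sqrt( 15), 3*sqrt( 2) , 6,3*pi]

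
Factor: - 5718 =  - 2^1 * 3^1*953^1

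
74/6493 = 74/6493 = 0.01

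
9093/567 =433/27  =  16.04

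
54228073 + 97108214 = 151336287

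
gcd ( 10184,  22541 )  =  1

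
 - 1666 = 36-1702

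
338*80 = 27040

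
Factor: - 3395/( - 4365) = 3^( - 2)*7^1 = 7/9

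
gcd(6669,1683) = 9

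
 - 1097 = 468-1565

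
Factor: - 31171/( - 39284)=73/92 = 2^( - 2 ) * 23^( - 1 )*73^1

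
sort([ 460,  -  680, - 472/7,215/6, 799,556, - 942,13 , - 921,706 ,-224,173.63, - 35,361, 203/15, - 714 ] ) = [ - 942,-921,-714,-680,-224,- 472/7, - 35,13,  203/15,215/6,173.63, 361,  460, 556,706, 799] 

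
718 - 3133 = -2415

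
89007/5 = 17801  +  2/5 = 17801.40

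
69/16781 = 69/16781 = 0.00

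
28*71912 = 2013536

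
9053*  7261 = 65733833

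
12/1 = 12  =  12.00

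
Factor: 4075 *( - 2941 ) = - 5^2*17^1*163^1*173^1   =  - 11984575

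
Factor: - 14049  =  - 3^2*7^1*223^1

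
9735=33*295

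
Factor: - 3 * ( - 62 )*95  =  17670 = 2^1*3^1*5^1*19^1 * 31^1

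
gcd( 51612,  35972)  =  1564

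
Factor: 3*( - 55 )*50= - 2^1*3^1*5^3*11^1 = -8250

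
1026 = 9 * 114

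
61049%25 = 24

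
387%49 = 44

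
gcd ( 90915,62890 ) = 95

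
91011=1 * 91011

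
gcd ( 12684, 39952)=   4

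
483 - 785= - 302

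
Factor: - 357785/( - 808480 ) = 2^(-5 )*31^( - 1)*439^1 = 439/992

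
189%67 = 55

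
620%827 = 620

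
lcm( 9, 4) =36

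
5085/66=77 + 1/22 = 77.05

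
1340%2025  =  1340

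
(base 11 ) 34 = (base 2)100101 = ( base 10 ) 37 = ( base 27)1A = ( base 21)1G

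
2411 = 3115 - 704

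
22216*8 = 177728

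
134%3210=134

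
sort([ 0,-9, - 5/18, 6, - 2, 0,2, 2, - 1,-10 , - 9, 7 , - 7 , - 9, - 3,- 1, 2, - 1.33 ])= [ - 10 ,-9, - 9, - 9, - 7,  -  3, - 2, - 1.33, - 1, - 1, -5/18, 0, 0, 2, 2, 2, 6, 7 ]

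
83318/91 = 83318/91 = 915.58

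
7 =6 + 1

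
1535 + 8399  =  9934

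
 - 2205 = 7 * ( - 315 ) 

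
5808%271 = 117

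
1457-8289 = -6832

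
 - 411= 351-762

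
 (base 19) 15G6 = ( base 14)33B0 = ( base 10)8974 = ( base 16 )230e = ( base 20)128e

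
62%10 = 2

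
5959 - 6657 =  - 698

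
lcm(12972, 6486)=12972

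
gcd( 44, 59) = 1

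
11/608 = 11/608= 0.02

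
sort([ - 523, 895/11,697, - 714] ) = [ - 714 , - 523,  895/11, 697 ] 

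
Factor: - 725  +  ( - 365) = -1090 = - 2^1*5^1*109^1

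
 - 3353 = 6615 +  - 9968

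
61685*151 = 9314435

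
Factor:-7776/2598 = -1296/433 = - 2^4*3^4*433^(  -  1) 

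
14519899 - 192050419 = -177530520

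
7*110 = 770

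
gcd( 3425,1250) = 25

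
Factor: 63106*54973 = 2^1*139^1*227^1 * 54973^1 = 3469126138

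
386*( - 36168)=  - 13960848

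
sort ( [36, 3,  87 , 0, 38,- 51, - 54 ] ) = [- 54, - 51,0, 3, 36, 38, 87 ] 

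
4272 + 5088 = 9360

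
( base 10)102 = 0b1100110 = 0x66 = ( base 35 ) 2W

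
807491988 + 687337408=1494829396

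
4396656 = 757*5808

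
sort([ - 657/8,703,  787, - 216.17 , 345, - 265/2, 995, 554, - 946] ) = [ - 946, - 216.17,-265/2, - 657/8 , 345, 554 , 703,787, 995]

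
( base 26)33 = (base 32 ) 2h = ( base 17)4D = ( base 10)81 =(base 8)121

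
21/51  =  7/17=0.41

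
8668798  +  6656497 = 15325295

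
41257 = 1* 41257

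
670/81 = 670/81 = 8.27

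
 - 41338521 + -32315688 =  - 73654209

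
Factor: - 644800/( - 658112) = 775/791= 5^2*7^( - 1)* 31^1*113^ ( - 1)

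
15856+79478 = 95334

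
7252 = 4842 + 2410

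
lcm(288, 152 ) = 5472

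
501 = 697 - 196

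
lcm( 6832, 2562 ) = 20496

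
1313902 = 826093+487809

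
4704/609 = 224/29 =7.72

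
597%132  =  69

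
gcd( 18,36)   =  18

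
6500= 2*3250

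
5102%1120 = 622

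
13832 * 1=13832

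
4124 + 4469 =8593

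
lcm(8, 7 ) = 56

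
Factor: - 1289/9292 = -2^( - 2)  *23^( - 1 ) * 101^ (-1) * 1289^1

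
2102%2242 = 2102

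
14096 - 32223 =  - 18127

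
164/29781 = 164/29781 = 0.01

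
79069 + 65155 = 144224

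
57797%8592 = 6245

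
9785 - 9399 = 386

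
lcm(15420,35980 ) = 107940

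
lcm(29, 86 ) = 2494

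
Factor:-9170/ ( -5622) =3^(  -  1)*5^1  *  7^1*131^1 * 937^( - 1 )=4585/2811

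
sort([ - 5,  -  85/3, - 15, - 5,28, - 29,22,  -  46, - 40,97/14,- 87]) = [ - 87, - 46, - 40, - 29, - 85/3, - 15, - 5,-5,97/14, 22,28]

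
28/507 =28/507 = 0.06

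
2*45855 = 91710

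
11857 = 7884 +3973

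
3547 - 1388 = 2159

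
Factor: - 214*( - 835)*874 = 2^2 * 5^1*19^1*23^1*107^1*167^1 =156175060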